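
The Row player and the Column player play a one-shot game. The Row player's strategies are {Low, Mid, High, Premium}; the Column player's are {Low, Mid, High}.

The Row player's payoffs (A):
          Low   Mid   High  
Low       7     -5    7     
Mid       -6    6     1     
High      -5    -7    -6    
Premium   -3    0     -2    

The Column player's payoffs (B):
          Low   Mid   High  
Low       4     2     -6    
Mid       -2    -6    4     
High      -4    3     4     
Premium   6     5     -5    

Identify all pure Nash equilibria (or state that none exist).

(Low, Low)

A profile is a Nash equilibrium when each player is best-responding to the other.
The Row player's best responses — vs Low: Low (payoff 7); vs Mid: Mid (payoff 6); vs High: Low (payoff 7).
The Column player's best responses — vs Low: Low (payoff 4); vs Mid: High (payoff 4); vs High: High (payoff 4); vs Premium: Low (payoff 6).
The only mutual best response is (Low, Low); neither player gains by switching there.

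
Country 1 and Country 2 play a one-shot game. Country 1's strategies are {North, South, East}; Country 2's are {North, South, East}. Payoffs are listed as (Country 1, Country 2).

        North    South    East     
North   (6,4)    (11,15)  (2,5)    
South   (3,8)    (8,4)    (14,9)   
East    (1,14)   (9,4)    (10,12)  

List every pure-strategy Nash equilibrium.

A profile is a Nash equilibrium when each player is best-responding to the other.
Country 1's best responses — vs North: North (payoff 6); vs South: North (payoff 11); vs East: South (payoff 14).
Country 2's best responses — vs North: South (payoff 15); vs South: East (payoff 9); vs East: North (payoff 14).
Mutual best responses occur at (North, South) and (South, East); at each, neither player gains by switching.

(North, South) and (South, East)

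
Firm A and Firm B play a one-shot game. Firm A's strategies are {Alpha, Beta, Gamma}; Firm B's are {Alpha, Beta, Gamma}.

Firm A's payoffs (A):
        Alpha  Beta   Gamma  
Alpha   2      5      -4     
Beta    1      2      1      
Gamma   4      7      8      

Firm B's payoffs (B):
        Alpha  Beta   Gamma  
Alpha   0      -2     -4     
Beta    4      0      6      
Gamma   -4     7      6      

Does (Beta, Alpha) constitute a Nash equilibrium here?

No

Holding Firm B at Alpha: Firm A gets 1 from Beta but could get 4 by switching to Gamma. Firm A has a profitable deviation.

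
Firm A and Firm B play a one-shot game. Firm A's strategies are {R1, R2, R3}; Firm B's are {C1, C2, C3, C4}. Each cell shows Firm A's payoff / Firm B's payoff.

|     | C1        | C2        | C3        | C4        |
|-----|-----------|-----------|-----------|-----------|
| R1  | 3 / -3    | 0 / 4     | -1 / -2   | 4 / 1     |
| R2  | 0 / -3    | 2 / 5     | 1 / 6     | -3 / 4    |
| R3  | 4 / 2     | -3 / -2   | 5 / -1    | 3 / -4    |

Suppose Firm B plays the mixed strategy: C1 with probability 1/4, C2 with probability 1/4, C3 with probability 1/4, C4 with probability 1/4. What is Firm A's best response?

Compute Firm A's expected payoff from each pure strategy against the given mix.
R1: (1/4)·3 + (1/4)·0 + (1/4)·(-1) + (1/4)·4 = 3/2
R2: (1/4)·0 + (1/4)·2 + (1/4)·1 + (1/4)·(-3) = 0
R3: (1/4)·4 + (1/4)·(-3) + (1/4)·5 + (1/4)·3 = 9/4
Highest expected payoff is 9/4, from R3.

R3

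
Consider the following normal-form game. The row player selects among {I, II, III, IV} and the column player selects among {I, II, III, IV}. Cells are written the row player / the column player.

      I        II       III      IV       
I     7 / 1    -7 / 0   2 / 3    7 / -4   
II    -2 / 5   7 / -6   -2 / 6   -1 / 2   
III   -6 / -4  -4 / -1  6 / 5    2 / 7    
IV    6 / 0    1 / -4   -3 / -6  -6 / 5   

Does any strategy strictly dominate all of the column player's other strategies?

No strictly dominant strategy

Check whether one of the column player's strategies beats all alternatives regardless of what the opponent does.
I is not dominant: against I, III gives 3 > 1.
II is not dominant: against I, I gives 1 > 0.
III is not dominant: against III, IV gives 7 > 5.
IV is not dominant: against I, I gives 1 > -4.
No single strategy is best against every opponent action.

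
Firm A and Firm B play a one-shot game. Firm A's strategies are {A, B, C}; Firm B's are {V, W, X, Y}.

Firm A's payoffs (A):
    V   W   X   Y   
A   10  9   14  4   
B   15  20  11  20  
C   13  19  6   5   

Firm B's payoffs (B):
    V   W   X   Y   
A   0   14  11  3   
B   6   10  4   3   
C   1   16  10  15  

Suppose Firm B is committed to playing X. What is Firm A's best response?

A

With Firm B fixed at X, Firm A's payoffs are: A → 14, B → 11, C → 6.
The maximum is 14, achieved by A.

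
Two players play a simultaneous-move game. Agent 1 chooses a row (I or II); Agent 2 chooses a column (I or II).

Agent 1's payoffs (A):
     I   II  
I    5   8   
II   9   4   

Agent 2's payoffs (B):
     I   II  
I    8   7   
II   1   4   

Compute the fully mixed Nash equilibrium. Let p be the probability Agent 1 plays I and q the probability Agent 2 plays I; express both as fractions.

p = 3/4, q = 1/2

In a mixed NE each player is indifferent between their pure strategies, so the opponent's mix sets the indifference.
Agent 2 indifferent between I and II: p·8 + (1−p)·1 = p·7 + (1−p)·4 ⟹ 1 + 7p = 4 + 3p ⟹ p = 3/4.
Agent 1 indifferent between I and II: q·5 + (1−q)·8 = q·9 + (1−q)·4 ⟹ 8 + (-3)q = 4 + 5q ⟹ q = 1/2.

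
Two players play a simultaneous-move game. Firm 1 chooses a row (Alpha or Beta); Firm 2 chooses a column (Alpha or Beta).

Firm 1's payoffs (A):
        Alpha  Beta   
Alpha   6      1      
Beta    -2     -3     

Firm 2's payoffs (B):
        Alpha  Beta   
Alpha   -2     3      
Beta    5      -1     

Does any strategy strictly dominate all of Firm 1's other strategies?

Alpha

A strategy is strictly dominant if it gives Firm 1 a strictly higher payoff than every other strategy, against every choice by the opponent.
Alpha strictly dominates: vs Alpha: 6 > -2; vs Beta: 1 > -3.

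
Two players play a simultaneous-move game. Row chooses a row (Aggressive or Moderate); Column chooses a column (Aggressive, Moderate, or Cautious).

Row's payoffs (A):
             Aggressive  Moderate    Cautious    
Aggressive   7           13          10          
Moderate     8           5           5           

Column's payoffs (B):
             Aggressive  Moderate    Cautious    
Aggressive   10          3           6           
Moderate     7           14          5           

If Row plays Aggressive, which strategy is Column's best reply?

Aggressive

With Row fixed at Aggressive, Column's payoffs are: Aggressive → 10, Moderate → 3, Cautious → 6.
The maximum is 10, achieved by Aggressive.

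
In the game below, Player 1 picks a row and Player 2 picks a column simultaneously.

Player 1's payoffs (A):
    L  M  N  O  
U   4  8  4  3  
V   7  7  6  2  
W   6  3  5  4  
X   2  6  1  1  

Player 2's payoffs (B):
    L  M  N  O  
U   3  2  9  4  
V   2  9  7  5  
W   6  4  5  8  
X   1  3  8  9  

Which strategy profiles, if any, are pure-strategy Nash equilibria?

(W, O)

Find each player's best response to every opponent strategy; NE are the intersections.
Player 1's best responses — vs L: V (payoff 7); vs M: U (payoff 8); vs N: V (payoff 6); vs O: W (payoff 4).
Player 2's best responses — vs U: N (payoff 9); vs V: M (payoff 9); vs W: O (payoff 8); vs X: O (payoff 9).
The only mutual best response is (W, O); neither player gains by switching there.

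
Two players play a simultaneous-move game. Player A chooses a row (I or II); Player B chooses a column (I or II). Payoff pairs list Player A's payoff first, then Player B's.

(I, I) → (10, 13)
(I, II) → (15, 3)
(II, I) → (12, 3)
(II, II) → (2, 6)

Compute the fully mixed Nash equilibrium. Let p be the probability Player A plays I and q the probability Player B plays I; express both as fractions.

Each player's mixing probability is pinned down by making the *other* player indifferent.
Player B indifferent between I and II: p·13 + (1−p)·3 = p·3 + (1−p)·6 ⟹ 3 + 10p = 6 + (-3)p ⟹ p = 3/13.
Player A indifferent between I and II: q·10 + (1−q)·15 = q·12 + (1−q)·2 ⟹ 15 + (-5)q = 2 + 10q ⟹ q = 13/15.

p = 3/13, q = 13/15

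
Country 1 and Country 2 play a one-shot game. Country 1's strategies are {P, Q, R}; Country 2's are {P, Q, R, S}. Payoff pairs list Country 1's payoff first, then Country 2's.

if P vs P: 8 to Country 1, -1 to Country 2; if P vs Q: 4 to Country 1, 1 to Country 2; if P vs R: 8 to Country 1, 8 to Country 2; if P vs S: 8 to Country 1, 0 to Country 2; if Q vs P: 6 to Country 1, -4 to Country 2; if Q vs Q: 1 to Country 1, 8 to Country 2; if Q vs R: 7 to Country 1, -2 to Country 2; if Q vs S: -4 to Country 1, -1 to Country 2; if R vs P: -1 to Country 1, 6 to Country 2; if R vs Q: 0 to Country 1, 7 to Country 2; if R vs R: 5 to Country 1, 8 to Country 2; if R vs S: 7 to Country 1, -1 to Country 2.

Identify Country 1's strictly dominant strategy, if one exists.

P

A strategy is strictly dominant if it gives Country 1 a strictly higher payoff than every other strategy, against every choice by the opponent.
P strictly dominates: vs P: 8 > each of {6, -1}; vs Q: 4 > each of {1, 0}; vs R: 8 > each of {7, 5}; vs S: 8 > each of {-4, 7}.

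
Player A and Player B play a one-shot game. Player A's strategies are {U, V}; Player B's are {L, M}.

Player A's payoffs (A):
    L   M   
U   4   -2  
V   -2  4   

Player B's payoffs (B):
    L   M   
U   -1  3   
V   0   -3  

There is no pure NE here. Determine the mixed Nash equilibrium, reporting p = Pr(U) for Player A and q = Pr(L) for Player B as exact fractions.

p = 3/7, q = 1/2

Each player's mixing probability is pinned down by making the *other* player indifferent.
Player B indifferent between L and M: p·(-1) + (1−p)·0 = p·3 + (1−p)·(-3) ⟹ 0 + (-1)p = (-3) + 6p ⟹ p = 3/7.
Player A indifferent between U and V: q·4 + (1−q)·(-2) = q·(-2) + (1−q)·4 ⟹ (-2) + 6q = 4 + (-6)q ⟹ q = 1/2.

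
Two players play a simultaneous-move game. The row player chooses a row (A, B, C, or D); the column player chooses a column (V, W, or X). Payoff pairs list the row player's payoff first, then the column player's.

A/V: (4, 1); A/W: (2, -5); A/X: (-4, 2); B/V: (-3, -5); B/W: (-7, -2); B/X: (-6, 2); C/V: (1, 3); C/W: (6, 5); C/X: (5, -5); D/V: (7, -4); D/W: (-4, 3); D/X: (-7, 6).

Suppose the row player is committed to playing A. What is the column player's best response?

With the row player fixed at A, the column player's payoffs are: V → 1, W → -5, X → 2.
The maximum is 2, achieved by X.

X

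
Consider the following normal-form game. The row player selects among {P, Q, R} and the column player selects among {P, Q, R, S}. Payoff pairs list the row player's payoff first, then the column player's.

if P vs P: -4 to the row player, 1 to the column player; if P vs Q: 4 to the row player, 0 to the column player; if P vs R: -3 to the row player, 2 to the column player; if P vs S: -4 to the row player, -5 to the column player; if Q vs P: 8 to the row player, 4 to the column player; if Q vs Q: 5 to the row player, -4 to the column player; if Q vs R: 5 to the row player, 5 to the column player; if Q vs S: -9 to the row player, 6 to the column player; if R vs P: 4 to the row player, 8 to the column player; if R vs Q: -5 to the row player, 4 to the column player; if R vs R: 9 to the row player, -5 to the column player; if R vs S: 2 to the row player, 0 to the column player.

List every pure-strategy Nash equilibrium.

Check mutual best responses: a cell is a NE iff neither player can gain by unilaterally deviating.
The row player's best responses — vs P: Q (payoff 8); vs Q: Q (payoff 5); vs R: R (payoff 9); vs S: R (payoff 2).
The column player's best responses — vs P: R (payoff 2); vs Q: S (payoff 6); vs R: P (payoff 8).
No cell has both players best-responding. For instance, the row player's best reply to P is Q, but against Q the column player prefers S over P.

None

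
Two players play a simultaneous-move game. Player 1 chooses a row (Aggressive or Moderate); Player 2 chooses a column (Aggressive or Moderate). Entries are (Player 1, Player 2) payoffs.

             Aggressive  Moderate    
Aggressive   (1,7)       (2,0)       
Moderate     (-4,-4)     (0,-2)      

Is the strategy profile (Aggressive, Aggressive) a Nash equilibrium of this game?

Yes

Holding Player 2 at Aggressive: Player 1 gets 1 from Aggressive, versus -4 from Moderate. No profitable deviation for Player 1.
Holding Player 1 at Aggressive: Player 2 gets 7 from Aggressive, versus 0 from Moderate. No profitable deviation for Player 2 either.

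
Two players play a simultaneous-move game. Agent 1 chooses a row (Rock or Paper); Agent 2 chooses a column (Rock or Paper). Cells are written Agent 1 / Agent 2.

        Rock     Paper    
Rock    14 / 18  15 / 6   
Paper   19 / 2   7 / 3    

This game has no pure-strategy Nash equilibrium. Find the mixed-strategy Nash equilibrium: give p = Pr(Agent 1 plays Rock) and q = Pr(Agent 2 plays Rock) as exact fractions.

Each player's mixing probability is pinned down by making the *other* player indifferent.
Agent 2 indifferent between Rock and Paper: p·18 + (1−p)·2 = p·6 + (1−p)·3 ⟹ 2 + 16p = 3 + 3p ⟹ p = 1/13.
Agent 1 indifferent between Rock and Paper: q·14 + (1−q)·15 = q·19 + (1−q)·7 ⟹ 15 + (-1)q = 7 + 12q ⟹ q = 8/13.

p = 1/13, q = 8/13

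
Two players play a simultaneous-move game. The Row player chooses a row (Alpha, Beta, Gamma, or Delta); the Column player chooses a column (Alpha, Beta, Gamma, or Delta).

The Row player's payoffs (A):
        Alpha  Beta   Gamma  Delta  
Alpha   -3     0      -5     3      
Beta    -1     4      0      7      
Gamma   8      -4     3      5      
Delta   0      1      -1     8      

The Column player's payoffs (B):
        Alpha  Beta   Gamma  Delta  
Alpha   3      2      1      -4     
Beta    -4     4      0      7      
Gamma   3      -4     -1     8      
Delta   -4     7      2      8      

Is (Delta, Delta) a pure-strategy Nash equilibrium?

Yes

Holding the Column player at Delta: the Row player gets 8 from Delta, versus 3 from Alpha, 7 from Beta, 5 from Gamma. No profitable deviation for the Row player.
Holding the Row player at Delta: the Column player gets 8 from Delta, versus -4 from Alpha, 7 from Beta, 2 from Gamma. No profitable deviation for the Column player either.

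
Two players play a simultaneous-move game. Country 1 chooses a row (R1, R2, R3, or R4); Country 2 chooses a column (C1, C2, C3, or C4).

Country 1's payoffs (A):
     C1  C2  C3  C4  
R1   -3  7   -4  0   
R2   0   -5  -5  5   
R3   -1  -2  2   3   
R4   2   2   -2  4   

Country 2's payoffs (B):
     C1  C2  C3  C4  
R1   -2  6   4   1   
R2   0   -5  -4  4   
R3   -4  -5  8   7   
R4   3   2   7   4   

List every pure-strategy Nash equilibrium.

Find each player's best response to every opponent strategy; NE are the intersections.
Country 1's best responses — vs C1: R4 (payoff 2); vs C2: R1 (payoff 7); vs C3: R3 (payoff 2); vs C4: R2 (payoff 5).
Country 2's best responses — vs R1: C2 (payoff 6); vs R2: C4 (payoff 4); vs R3: C3 (payoff 8); vs R4: C3 (payoff 7).
Mutual best responses occur at (R1, C2), (R2, C4), and (R3, C3); at each, neither player gains by switching.

(R1, C2), (R2, C4), and (R3, C3)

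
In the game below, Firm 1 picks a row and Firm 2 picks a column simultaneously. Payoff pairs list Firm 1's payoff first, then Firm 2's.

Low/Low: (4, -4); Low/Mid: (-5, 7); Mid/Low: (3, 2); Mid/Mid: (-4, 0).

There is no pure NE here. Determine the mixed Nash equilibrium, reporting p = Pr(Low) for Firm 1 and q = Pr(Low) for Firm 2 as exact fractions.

In a mixed NE each player is indifferent between their pure strategies, so the opponent's mix sets the indifference.
Firm 2 indifferent between Low and Mid: p·(-4) + (1−p)·2 = p·7 + (1−p)·0 ⟹ 2 + (-6)p = 0 + 7p ⟹ p = 2/13.
Firm 1 indifferent between Low and Mid: q·4 + (1−q)·(-5) = q·3 + (1−q)·(-4) ⟹ (-5) + 9q = (-4) + 7q ⟹ q = 1/2.

p = 2/13, q = 1/2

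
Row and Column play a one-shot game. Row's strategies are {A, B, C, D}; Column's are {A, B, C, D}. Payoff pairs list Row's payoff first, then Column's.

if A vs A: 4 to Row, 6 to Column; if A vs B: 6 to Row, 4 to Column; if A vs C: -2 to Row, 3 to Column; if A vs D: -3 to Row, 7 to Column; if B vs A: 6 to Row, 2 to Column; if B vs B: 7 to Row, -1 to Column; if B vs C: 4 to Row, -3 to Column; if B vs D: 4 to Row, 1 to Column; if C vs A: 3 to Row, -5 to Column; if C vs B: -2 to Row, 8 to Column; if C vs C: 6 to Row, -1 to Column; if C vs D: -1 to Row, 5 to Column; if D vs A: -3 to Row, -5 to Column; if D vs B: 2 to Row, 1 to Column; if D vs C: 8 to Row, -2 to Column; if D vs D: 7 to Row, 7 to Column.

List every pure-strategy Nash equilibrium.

Find each player's best response to every opponent strategy; NE are the intersections.
Row's best responses — vs A: B (payoff 6); vs B: B (payoff 7); vs C: D (payoff 8); vs D: D (payoff 7).
Column's best responses — vs A: D (payoff 7); vs B: A (payoff 2); vs C: B (payoff 8); vs D: D (payoff 7).
Mutual best responses occur at (B, A) and (D, D); at each, neither player gains by switching.

(B, A) and (D, D)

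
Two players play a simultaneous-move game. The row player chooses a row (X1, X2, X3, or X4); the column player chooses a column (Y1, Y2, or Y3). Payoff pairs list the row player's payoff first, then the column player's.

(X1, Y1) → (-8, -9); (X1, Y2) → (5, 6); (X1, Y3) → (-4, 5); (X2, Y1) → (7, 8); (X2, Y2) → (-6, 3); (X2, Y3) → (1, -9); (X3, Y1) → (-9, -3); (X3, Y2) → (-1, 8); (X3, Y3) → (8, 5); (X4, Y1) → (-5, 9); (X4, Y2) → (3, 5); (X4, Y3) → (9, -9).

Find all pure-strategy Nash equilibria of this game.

Find each player's best response to every opponent strategy; NE are the intersections.
The row player's best responses — vs Y1: X2 (payoff 7); vs Y2: X1 (payoff 5); vs Y3: X4 (payoff 9).
The column player's best responses — vs X1: Y2 (payoff 6); vs X2: Y1 (payoff 8); vs X3: Y2 (payoff 8); vs X4: Y1 (payoff 9).
Mutual best responses occur at (X1, Y2) and (X2, Y1); at each, neither player gains by switching.

(X1, Y2) and (X2, Y1)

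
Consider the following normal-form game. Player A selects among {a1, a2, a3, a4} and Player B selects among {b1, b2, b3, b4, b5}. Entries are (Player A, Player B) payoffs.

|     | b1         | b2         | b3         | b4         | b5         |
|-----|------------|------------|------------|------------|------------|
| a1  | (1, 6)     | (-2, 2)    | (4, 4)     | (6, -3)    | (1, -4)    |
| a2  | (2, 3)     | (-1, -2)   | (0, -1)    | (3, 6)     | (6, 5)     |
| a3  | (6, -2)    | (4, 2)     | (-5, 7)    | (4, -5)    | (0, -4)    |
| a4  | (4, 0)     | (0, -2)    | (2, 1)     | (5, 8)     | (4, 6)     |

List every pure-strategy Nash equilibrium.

None

Check mutual best responses: a cell is a NE iff neither player can gain by unilaterally deviating.
Player A's best responses — vs b1: a3 (payoff 6); vs b2: a3 (payoff 4); vs b3: a1 (payoff 4); vs b4: a1 (payoff 6); vs b5: a2 (payoff 6).
Player B's best responses — vs a1: b1 (payoff 6); vs a2: b4 (payoff 6); vs a3: b3 (payoff 7); vs a4: b4 (payoff 8).
No cell has both players best-responding. For instance, Player A's best reply to b5 is a2, but against a2 Player B prefers b4 over b5.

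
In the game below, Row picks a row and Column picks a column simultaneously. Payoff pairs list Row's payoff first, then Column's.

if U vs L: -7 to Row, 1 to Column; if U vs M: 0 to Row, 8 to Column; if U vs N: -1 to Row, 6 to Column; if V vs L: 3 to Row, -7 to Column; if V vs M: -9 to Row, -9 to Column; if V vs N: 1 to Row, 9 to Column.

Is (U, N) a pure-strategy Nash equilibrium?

Holding Column at N: Row gets -1 from U but could get 1 by switching to V. Row has a profitable deviation.

No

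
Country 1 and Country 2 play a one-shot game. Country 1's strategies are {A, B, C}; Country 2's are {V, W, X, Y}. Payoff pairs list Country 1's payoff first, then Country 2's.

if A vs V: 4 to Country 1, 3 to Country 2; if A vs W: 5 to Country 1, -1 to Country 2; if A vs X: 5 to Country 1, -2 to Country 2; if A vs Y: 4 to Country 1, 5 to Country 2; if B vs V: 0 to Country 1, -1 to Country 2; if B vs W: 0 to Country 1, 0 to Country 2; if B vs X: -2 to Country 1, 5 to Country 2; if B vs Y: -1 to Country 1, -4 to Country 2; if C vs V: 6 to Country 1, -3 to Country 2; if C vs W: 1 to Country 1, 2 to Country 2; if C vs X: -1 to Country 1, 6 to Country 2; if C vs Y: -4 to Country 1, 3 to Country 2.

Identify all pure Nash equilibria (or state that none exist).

(A, Y)

Check mutual best responses: a cell is a NE iff neither player can gain by unilaterally deviating.
Country 1's best responses — vs V: C (payoff 6); vs W: A (payoff 5); vs X: A (payoff 5); vs Y: A (payoff 4).
Country 2's best responses — vs A: Y (payoff 5); vs B: X (payoff 5); vs C: X (payoff 6).
The only mutual best response is (A, Y); neither player gains by switching there.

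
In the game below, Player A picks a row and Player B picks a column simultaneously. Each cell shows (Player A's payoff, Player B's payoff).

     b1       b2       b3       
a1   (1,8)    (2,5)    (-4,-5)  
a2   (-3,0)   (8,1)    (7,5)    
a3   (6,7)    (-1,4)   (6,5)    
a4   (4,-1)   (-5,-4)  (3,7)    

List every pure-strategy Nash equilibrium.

A profile is a Nash equilibrium when each player is best-responding to the other.
Player A's best responses — vs b1: a3 (payoff 6); vs b2: a2 (payoff 8); vs b3: a2 (payoff 7).
Player B's best responses — vs a1: b1 (payoff 8); vs a2: b3 (payoff 5); vs a3: b1 (payoff 7); vs a4: b3 (payoff 7).
Mutual best responses occur at (a2, b3) and (a3, b1); at each, neither player gains by switching.

(a2, b3) and (a3, b1)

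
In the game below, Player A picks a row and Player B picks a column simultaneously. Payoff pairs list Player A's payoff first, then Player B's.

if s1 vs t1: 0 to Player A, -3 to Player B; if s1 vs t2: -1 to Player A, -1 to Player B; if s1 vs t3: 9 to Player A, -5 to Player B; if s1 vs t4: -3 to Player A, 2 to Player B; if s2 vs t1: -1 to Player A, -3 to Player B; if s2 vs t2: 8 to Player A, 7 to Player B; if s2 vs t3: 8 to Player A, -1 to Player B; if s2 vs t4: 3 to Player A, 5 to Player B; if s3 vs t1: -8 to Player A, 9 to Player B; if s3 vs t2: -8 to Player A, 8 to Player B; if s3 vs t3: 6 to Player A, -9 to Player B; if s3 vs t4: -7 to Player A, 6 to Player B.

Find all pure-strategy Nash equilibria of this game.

Find each player's best response to every opponent strategy; NE are the intersections.
Player A's best responses — vs t1: s1 (payoff 0); vs t2: s2 (payoff 8); vs t3: s1 (payoff 9); vs t4: s2 (payoff 3).
Player B's best responses — vs s1: t4 (payoff 2); vs s2: t2 (payoff 7); vs s3: t1 (payoff 9).
The only mutual best response is (s2, t2); neither player gains by switching there.

(s2, t2)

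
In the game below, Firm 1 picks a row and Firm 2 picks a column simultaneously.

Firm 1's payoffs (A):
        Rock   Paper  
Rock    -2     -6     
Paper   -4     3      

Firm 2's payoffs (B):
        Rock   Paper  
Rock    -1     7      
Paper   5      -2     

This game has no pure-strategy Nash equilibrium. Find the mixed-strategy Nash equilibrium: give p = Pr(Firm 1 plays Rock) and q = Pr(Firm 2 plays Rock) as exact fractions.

In a mixed NE each player is indifferent between their pure strategies, so the opponent's mix sets the indifference.
Firm 2 indifferent between Rock and Paper: p·(-1) + (1−p)·5 = p·7 + (1−p)·(-2) ⟹ 5 + (-6)p = (-2) + 9p ⟹ p = 7/15.
Firm 1 indifferent between Rock and Paper: q·(-2) + (1−q)·(-6) = q·(-4) + (1−q)·3 ⟹ (-6) + 4q = 3 + (-7)q ⟹ q = 9/11.

p = 7/15, q = 9/11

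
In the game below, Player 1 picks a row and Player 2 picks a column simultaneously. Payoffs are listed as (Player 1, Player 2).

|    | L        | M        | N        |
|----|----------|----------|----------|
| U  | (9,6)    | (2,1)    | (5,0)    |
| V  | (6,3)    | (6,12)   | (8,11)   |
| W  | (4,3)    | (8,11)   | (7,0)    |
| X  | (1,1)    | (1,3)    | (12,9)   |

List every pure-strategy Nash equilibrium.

(U, L), (W, M), and (X, N)

Find each player's best response to every opponent strategy; NE are the intersections.
Player 1's best responses — vs L: U (payoff 9); vs M: W (payoff 8); vs N: X (payoff 12).
Player 2's best responses — vs U: L (payoff 6); vs V: M (payoff 12); vs W: M (payoff 11); vs X: N (payoff 9).
Mutual best responses occur at (U, L), (W, M), and (X, N); at each, neither player gains by switching.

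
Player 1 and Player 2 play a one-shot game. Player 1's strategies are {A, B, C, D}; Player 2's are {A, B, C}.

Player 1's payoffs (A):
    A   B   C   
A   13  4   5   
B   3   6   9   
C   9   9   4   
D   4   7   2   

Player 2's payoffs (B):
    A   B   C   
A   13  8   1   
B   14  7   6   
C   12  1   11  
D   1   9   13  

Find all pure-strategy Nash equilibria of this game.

(A, A)

Find each player's best response to every opponent strategy; NE are the intersections.
Player 1's best responses — vs A: A (payoff 13); vs B: C (payoff 9); vs C: B (payoff 9).
Player 2's best responses — vs A: A (payoff 13); vs B: A (payoff 14); vs C: A (payoff 12); vs D: C (payoff 13).
The only mutual best response is (A, A); neither player gains by switching there.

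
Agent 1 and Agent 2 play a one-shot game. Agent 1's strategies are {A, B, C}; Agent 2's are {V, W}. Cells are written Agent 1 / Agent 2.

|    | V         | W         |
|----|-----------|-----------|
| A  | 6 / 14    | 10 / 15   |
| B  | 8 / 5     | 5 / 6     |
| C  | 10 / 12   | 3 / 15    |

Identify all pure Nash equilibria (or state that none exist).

(A, W)

A profile is a Nash equilibrium when each player is best-responding to the other.
Agent 1's best responses — vs V: C (payoff 10); vs W: A (payoff 10).
Agent 2's best responses — vs A: W (payoff 15); vs B: W (payoff 6); vs C: W (payoff 15).
The only mutual best response is (A, W); neither player gains by switching there.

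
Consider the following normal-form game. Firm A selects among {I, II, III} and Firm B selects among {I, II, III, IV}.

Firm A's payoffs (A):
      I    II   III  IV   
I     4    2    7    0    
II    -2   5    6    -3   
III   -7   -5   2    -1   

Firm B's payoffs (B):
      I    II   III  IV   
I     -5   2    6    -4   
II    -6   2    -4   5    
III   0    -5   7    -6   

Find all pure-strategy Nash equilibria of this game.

A profile is a Nash equilibrium when each player is best-responding to the other.
Firm A's best responses — vs I: I (payoff 4); vs II: II (payoff 5); vs III: I (payoff 7); vs IV: I (payoff 0).
Firm B's best responses — vs I: III (payoff 6); vs II: IV (payoff 5); vs III: III (payoff 7).
The only mutual best response is (I, III); neither player gains by switching there.

(I, III)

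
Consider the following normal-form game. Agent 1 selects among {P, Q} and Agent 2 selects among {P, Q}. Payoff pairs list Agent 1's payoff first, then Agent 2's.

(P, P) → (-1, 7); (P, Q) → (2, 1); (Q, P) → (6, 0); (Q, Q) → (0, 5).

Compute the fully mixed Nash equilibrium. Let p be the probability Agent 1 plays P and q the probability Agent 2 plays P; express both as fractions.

p = 5/11, q = 2/9

Each player's mixing probability is pinned down by making the *other* player indifferent.
Agent 2 indifferent between P and Q: p·7 + (1−p)·0 = p·1 + (1−p)·5 ⟹ 0 + 7p = 5 + (-4)p ⟹ p = 5/11.
Agent 1 indifferent between P and Q: q·(-1) + (1−q)·2 = q·6 + (1−q)·0 ⟹ 2 + (-3)q = 0 + 6q ⟹ q = 2/9.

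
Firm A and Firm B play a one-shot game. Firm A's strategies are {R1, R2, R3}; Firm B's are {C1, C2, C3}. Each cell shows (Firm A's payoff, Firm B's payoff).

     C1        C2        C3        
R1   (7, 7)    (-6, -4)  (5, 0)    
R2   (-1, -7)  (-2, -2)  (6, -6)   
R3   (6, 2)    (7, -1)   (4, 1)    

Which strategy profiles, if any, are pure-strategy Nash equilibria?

(R1, C1)

Find each player's best response to every opponent strategy; NE are the intersections.
Firm A's best responses — vs C1: R1 (payoff 7); vs C2: R3 (payoff 7); vs C3: R2 (payoff 6).
Firm B's best responses — vs R1: C1 (payoff 7); vs R2: C2 (payoff -2); vs R3: C1 (payoff 2).
The only mutual best response is (R1, C1); neither player gains by switching there.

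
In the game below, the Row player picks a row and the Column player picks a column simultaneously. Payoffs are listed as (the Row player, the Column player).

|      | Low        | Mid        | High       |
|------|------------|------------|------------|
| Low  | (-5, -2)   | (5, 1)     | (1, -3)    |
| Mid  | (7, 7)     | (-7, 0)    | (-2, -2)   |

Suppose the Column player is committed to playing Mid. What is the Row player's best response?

Low

With the Column player fixed at Mid, the Row player's payoffs are: Low → 5, Mid → -7.
The maximum is 5, achieved by Low.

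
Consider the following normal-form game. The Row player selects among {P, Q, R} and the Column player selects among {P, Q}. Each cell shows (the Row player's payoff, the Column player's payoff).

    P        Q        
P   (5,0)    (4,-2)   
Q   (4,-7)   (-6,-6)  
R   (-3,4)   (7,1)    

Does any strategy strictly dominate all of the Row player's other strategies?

Check whether one of the Row player's strategies beats all alternatives regardless of what the opponent does.
P is not dominant: against Q, R gives 7 > 4.
Q is not dominant: against P, P gives 5 > 4.
R is not dominant: against P, P gives 5 > -3.
No single strategy is best against every opponent action.

No strictly dominant strategy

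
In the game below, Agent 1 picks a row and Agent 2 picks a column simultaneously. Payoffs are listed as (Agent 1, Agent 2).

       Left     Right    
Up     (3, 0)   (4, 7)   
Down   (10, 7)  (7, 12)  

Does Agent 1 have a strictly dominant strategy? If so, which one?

Down

A strategy is strictly dominant if it gives Agent 1 a strictly higher payoff than every other strategy, against every choice by the opponent.
Down strictly dominates: vs Left: 10 > 3; vs Right: 7 > 4.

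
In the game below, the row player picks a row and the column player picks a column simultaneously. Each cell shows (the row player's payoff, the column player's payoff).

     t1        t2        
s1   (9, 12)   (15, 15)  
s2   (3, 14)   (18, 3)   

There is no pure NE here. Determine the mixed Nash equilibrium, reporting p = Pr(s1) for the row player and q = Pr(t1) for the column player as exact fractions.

In a mixed NE each player is indifferent between their pure strategies, so the opponent's mix sets the indifference.
The column player indifferent between t1 and t2: p·12 + (1−p)·14 = p·15 + (1−p)·3 ⟹ 14 + (-2)p = 3 + 12p ⟹ p = 11/14.
The row player indifferent between s1 and s2: q·9 + (1−q)·15 = q·3 + (1−q)·18 ⟹ 15 + (-6)q = 18 + (-15)q ⟹ q = 1/3.

p = 11/14, q = 1/3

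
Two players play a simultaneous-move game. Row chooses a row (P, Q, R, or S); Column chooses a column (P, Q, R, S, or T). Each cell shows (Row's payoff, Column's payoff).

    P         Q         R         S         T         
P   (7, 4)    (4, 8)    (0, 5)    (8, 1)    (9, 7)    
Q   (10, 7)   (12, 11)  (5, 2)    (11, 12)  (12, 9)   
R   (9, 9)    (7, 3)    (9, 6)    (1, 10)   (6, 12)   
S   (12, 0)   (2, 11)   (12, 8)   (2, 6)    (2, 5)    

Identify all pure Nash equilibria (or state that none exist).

Find each player's best response to every opponent strategy; NE are the intersections.
Row's best responses — vs P: S (payoff 12); vs Q: Q (payoff 12); vs R: S (payoff 12); vs S: Q (payoff 11); vs T: Q (payoff 12).
Column's best responses — vs P: Q (payoff 8); vs Q: S (payoff 12); vs R: T (payoff 12); vs S: Q (payoff 11).
The only mutual best response is (Q, S); neither player gains by switching there.

(Q, S)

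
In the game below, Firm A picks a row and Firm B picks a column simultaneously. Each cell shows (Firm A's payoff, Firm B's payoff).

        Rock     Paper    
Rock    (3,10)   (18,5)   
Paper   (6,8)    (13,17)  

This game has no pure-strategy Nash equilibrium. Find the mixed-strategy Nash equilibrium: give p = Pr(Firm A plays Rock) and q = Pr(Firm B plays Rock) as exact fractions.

Each player's mixing probability is pinned down by making the *other* player indifferent.
Firm B indifferent between Rock and Paper: p·10 + (1−p)·8 = p·5 + (1−p)·17 ⟹ 8 + 2p = 17 + (-12)p ⟹ p = 9/14.
Firm A indifferent between Rock and Paper: q·3 + (1−q)·18 = q·6 + (1−q)·13 ⟹ 18 + (-15)q = 13 + (-7)q ⟹ q = 5/8.

p = 9/14, q = 5/8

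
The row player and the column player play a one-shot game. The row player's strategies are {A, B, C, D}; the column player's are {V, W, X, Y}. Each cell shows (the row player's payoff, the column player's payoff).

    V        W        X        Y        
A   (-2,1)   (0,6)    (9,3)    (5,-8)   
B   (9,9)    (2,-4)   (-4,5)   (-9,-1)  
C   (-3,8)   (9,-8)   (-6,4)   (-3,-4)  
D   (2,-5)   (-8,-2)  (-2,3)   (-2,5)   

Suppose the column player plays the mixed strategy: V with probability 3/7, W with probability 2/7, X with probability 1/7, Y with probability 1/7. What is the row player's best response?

B

Compute the row player's expected payoff from each pure strategy against the given mix.
A: (3/7)·(-2) + (2/7)·0 + (1/7)·9 + (1/7)·5 = 8/7
B: (3/7)·9 + (2/7)·2 + (1/7)·(-4) + (1/7)·(-9) = 18/7
C: (3/7)·(-3) + (2/7)·9 + (1/7)·(-6) + (1/7)·(-3) = 0
D: (3/7)·2 + (2/7)·(-8) + (1/7)·(-2) + (1/7)·(-2) = -2
Highest expected payoff is 18/7, from B.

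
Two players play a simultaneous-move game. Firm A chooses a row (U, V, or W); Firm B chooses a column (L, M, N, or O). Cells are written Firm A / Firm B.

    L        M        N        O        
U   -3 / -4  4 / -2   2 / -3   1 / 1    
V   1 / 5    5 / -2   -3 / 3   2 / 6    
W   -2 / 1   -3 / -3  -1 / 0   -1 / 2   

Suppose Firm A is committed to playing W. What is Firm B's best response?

O

With Firm A fixed at W, Firm B's payoffs are: L → 1, M → -3, N → 0, O → 2.
The maximum is 2, achieved by O.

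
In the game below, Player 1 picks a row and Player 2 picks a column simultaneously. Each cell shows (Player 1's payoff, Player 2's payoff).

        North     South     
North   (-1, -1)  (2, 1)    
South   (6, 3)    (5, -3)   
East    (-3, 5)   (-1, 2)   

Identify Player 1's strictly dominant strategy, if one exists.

South

A strategy is strictly dominant if it gives Player 1 a strictly higher payoff than every other strategy, against every choice by the opponent.
South strictly dominates: vs North: 6 > each of {-1, -3}; vs South: 5 > each of {2, -1}.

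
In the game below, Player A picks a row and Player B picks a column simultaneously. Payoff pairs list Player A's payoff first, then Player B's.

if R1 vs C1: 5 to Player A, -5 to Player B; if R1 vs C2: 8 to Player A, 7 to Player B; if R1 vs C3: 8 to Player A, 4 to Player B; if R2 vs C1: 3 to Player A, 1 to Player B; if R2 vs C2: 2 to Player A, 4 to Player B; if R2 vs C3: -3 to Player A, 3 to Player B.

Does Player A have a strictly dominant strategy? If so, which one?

A strategy is strictly dominant if it gives Player A a strictly higher payoff than every other strategy, against every choice by the opponent.
R1 strictly dominates: vs C1: 5 > 3; vs C2: 8 > 2; vs C3: 8 > -3.

R1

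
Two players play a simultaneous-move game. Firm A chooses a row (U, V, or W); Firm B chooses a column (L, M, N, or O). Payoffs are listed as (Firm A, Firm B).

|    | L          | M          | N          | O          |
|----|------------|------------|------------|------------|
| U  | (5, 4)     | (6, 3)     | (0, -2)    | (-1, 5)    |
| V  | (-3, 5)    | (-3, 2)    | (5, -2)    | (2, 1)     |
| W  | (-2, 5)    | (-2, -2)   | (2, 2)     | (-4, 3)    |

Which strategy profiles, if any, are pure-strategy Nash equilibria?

No pure-strategy Nash equilibrium

Check mutual best responses: a cell is a NE iff neither player can gain by unilaterally deviating.
Firm A's best responses — vs L: U (payoff 5); vs M: U (payoff 6); vs N: V (payoff 5); vs O: V (payoff 2).
Firm B's best responses — vs U: O (payoff 5); vs V: L (payoff 5); vs W: L (payoff 5).
No cell has both players best-responding. For instance, Firm A's best reply to O is V, but against V Firm B prefers L over O.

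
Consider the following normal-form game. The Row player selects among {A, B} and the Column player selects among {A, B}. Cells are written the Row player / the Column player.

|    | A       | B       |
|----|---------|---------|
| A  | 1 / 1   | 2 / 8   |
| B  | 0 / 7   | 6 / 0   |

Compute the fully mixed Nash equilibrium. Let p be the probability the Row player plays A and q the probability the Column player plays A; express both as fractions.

Each player's mixing probability is pinned down by making the *other* player indifferent.
The Column player indifferent between A and B: p·1 + (1−p)·7 = p·8 + (1−p)·0 ⟹ 7 + (-6)p = 0 + 8p ⟹ p = 1/2.
The Row player indifferent between A and B: q·1 + (1−q)·2 = q·0 + (1−q)·6 ⟹ 2 + (-1)q = 6 + (-6)q ⟹ q = 4/5.

p = 1/2, q = 4/5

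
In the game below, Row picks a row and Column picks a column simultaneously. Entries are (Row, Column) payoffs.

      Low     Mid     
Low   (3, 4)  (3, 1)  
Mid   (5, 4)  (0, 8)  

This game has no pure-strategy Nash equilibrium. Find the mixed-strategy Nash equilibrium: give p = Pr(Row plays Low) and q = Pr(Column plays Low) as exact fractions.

p = 4/7, q = 3/5

Each player's mixing probability is pinned down by making the *other* player indifferent.
Column indifferent between Low and Mid: p·4 + (1−p)·4 = p·1 + (1−p)·8 ⟹ 4 + 0p = 8 + (-7)p ⟹ p = 4/7.
Row indifferent between Low and Mid: q·3 + (1−q)·3 = q·5 + (1−q)·0 ⟹ 3 + 0q = 0 + 5q ⟹ q = 3/5.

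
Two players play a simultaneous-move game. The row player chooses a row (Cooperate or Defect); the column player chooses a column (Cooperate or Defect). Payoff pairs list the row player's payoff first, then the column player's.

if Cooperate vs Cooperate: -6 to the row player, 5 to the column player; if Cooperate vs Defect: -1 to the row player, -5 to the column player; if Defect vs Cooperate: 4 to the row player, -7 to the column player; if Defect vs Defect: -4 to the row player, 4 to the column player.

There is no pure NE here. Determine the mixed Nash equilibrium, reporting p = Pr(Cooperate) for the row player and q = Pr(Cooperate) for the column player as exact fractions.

p = 11/21, q = 3/13

In a mixed NE each player is indifferent between their pure strategies, so the opponent's mix sets the indifference.
The column player indifferent between Cooperate and Defect: p·5 + (1−p)·(-7) = p·(-5) + (1−p)·4 ⟹ (-7) + 12p = 4 + (-9)p ⟹ p = 11/21.
The row player indifferent between Cooperate and Defect: q·(-6) + (1−q)·(-1) = q·4 + (1−q)·(-4) ⟹ (-1) + (-5)q = (-4) + 8q ⟹ q = 3/13.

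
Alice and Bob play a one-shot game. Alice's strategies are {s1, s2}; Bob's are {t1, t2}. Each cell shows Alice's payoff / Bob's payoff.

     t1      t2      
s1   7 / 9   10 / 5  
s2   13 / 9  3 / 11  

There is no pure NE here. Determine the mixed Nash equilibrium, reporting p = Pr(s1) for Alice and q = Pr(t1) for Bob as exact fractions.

p = 1/3, q = 7/13

Each player's mixing probability is pinned down by making the *other* player indifferent.
Bob indifferent between t1 and t2: p·9 + (1−p)·9 = p·5 + (1−p)·11 ⟹ 9 + 0p = 11 + (-6)p ⟹ p = 1/3.
Alice indifferent between s1 and s2: q·7 + (1−q)·10 = q·13 + (1−q)·3 ⟹ 10 + (-3)q = 3 + 10q ⟹ q = 7/13.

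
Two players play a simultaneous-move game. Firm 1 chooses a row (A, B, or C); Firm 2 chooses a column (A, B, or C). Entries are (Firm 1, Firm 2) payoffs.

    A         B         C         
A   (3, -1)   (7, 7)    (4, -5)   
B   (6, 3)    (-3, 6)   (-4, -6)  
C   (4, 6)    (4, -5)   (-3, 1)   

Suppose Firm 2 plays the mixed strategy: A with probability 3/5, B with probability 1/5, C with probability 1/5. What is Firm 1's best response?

Compute Firm 1's expected payoff from each pure strategy against the given mix.
A: (3/5)·3 + (1/5)·7 + (1/5)·4 = 4
B: (3/5)·6 + (1/5)·(-3) + (1/5)·(-4) = 11/5
C: (3/5)·4 + (1/5)·4 + (1/5)·(-3) = 13/5
Highest expected payoff is 4, from A.

A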